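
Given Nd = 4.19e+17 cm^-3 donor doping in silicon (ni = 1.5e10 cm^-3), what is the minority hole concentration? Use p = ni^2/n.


Step 1: Since Nd >> ni, n ≈ Nd = 4.19e+17 cm^-3
Step 2: p = ni^2 / n = (1.5e10)^2 / 4.19e+17
Step 3: p = 2.25e20 / 4.19e+17 = 5.37e+02 cm^-3

5.37e+02


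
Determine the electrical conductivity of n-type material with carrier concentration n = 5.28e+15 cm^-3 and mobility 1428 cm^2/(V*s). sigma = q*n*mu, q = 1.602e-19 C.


Step 1: sigma = q * n * mu
Step 2: sigma = 1.602e-19 * 5.28e+15 * 1428
Step 3: sigma = 1.208e+00 S/cm

1.208e+00


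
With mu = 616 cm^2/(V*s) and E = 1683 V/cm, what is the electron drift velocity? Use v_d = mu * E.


Step 1: v_d = mu * E
Step 2: v_d = 616 * 1683 = 1036728
Step 3: v_d = 1.04e+06 cm/s

1.04e+06


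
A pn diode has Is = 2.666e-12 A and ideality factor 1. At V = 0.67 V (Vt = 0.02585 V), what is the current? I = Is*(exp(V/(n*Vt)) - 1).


Step 1: V/(n*Vt) = 0.67/(1*0.02585) = 25.9188
Step 2: exp(25.9188) = 1.8046e+11
Step 3: I = 2.666e-12 * (1.8046e+11 - 1) = 4.81e-01 A

4.81e-01


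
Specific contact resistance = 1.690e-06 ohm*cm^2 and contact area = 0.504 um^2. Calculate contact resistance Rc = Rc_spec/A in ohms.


Step 1: Convert area to cm^2: 0.504 um^2 = 5.0400e-09 cm^2
Step 2: Rc = Rc_spec / A = 1.690e-06 / 5.0400e-09
Step 3: Rc = 3.35e+02 ohms

3.35e+02


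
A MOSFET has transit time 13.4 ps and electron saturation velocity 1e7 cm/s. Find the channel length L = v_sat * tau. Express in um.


Step 1: tau in seconds = 13.4 ps * 1e-12 = 1.3400e-11 s
Step 2: L = v_sat * tau = 1e7 * 1.3400e-11 = 1.3400e-04 cm
Step 3: L in um = 1.3400e-04 * 1e4 = 1.34 um

1.34


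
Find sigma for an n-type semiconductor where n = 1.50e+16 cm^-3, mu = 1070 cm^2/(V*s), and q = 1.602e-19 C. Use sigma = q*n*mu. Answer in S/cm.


Step 1: sigma = q * n * mu
Step 2: sigma = 1.602e-19 * 1.50e+16 * 1070
Step 3: sigma = 2.571e+00 S/cm

2.571e+00


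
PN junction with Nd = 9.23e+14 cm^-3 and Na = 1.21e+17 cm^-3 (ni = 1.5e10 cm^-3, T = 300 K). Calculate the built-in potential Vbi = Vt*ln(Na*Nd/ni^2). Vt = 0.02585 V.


Step 1: Compute Na*Nd/ni^2 = 1.21e+17 * 9.23e+14 / (1.5e10)^2 = 4.9637e+11
Step 2: ln(4.9637e+11) = 26.9306
Step 3: Vbi = 0.02585 * 26.9306 = 0.696 V

0.696


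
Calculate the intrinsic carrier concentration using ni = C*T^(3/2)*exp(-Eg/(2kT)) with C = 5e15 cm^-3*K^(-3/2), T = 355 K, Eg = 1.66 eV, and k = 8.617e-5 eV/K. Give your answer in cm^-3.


Step 1: Compute kT = 8.617e-5 * 355 = 0.03059035 eV
Step 2: Exponent = -Eg/(2kT) = -1.66/(2*0.03059035) = -27.13274
Step 3: T^(3/2) = 355^1.5 = 6688.71
Step 4: ni = 5e15 * 6688.71 * exp(-27.13274) = 5.50e+07 cm^-3

5.50e+07


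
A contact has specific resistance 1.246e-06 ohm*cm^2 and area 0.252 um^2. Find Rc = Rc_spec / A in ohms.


Step 1: Convert area to cm^2: 0.252 um^2 = 2.5200e-09 cm^2
Step 2: Rc = Rc_spec / A = 1.246e-06 / 2.5200e-09
Step 3: Rc = 4.94e+02 ohms

4.94e+02


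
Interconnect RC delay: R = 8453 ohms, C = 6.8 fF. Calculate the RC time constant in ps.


Step 1: tau = R * C
Step 2: tau = 8453 * 6.8 fF = 8453 * 6.8e-15 F
Step 3: tau = 5.74804e-11 s = 57.4804 ps

57.4804


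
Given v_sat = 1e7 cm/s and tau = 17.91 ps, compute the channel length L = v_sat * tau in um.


Step 1: tau in seconds = 17.91 ps * 1e-12 = 1.7910e-11 s
Step 2: L = v_sat * tau = 1e7 * 1.7910e-11 = 1.7910e-04 cm
Step 3: L in um = 1.7910e-04 * 1e4 = 1.791 um

1.791


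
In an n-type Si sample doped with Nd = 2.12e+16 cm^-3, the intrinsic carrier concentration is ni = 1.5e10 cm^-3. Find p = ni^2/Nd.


Step 1: Since Nd >> ni, n ≈ Nd = 2.12e+16 cm^-3
Step 2: p = ni^2 / n = (1.5e10)^2 / 2.12e+16
Step 3: p = 2.25e20 / 2.12e+16 = 1.06e+04 cm^-3

1.06e+04


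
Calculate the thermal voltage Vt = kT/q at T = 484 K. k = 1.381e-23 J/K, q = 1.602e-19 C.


Step 1: kT = 1.381e-23 * 484 = 6.68404e-21 J
Step 2: Vt = kT/q = 6.68404e-21 / 1.602e-19
Step 3: Vt = 0.04172 V

0.04172


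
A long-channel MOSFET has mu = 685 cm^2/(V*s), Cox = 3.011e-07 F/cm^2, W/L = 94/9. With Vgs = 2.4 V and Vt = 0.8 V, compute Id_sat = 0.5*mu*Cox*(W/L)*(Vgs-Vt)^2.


Step 1: Overdrive voltage Vov = Vgs - Vt = 2.4 - 0.8 = 1.6 V
Step 2: W/L = 94/9 = 10.4444
Step 3: Id = 0.5 * 685 * 3.011e-07 * 10.4444 * 1.6^2
Step 4: Id = 2.76e-03 A

2.76e-03


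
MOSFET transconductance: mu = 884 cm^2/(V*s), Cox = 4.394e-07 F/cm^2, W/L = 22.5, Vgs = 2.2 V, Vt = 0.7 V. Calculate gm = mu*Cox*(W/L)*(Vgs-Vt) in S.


Step 1: Vov = Vgs - Vt = 2.2 - 0.7 = 1.5 V
Step 2: gm = mu * Cox * (W/L) * Vov
Step 3: gm = 884 * 4.394e-07 * 22.5 * 1.5 = 1.31e-02 S

1.31e-02


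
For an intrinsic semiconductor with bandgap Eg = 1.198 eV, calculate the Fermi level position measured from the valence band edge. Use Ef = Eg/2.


Step 1: For an intrinsic semiconductor, the Fermi level sits at midgap.
Step 2: Ef = Eg / 2 = 1.198 / 2 = 0.599 eV

0.599


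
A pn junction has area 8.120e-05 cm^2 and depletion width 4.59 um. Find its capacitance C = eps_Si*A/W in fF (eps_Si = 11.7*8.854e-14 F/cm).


Step 1: eps_Si = 11.7 * 8.854e-14 = 1.035918e-12 F/cm
Step 2: W in cm = 4.59 * 1e-4 = 4.59e-04 cm
Step 3: C = 1.035918e-12 * 8.120e-05 / 4.59e-04 = 1.832604e-13 F
Step 4: C = 183.26 fF

183.26


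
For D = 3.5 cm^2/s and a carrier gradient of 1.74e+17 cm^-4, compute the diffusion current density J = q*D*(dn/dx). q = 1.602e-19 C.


Step 1: J = q * D * (dn/dx)
Step 2: J = 1.602e-19 * 3.5 * 1.74e+17
Step 3: J = 9.76e-02 A/cm^2

9.76e-02


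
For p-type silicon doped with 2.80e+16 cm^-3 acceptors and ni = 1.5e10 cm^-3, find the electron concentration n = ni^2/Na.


Step 1: Majority hole concentration p ≈ Na = 2.80e+16 cm^-3
Step 2: n = ni^2 / Na = (1.5e10)^2 / 2.80e+16
Step 3: n = 8.04e+03 cm^-3

8.04e+03


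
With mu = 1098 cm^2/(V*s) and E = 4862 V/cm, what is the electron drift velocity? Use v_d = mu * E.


Step 1: v_d = mu * E
Step 2: v_d = 1098 * 4862 = 5338476
Step 3: v_d = 5.34e+06 cm/s

5.34e+06


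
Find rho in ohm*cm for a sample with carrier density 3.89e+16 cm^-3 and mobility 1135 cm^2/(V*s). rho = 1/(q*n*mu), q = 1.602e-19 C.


Step 1: sigma = q * n * mu = 1.602e-19 * 3.89e+16 * 1135 = 7.07307e+00 S/cm
Step 2: rho = 1 / sigma = 1 / 7.07307e+00 = 0.1414 ohm*cm

0.1414


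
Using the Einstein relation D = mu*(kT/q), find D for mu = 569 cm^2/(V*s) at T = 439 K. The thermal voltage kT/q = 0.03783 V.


Step 1: D = mu * (kT/q)
Step 2: D = 569 * 0.03783
Step 3: D = 21.53 cm^2/s

21.53


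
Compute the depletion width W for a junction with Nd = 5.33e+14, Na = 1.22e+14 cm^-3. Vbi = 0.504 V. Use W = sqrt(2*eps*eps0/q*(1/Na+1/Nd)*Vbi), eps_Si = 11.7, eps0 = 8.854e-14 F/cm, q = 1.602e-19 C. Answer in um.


Step 1: 1/Na + 1/Nd = 1/1.22e+14 + 1/5.33e+14 = 1.00729e-14
Step 2: 2*eps*eps0/q = 2*11.7*8.854e-14/1.602e-19 = 1.293281e+07
Step 3: W^2 = 1.293281e+07 * 1.00729e-14 * 0.504 = 6.56565e-08
Step 4: W = sqrt(6.56565e-08) = 2.562e-04 cm = 2.562 um

2.562


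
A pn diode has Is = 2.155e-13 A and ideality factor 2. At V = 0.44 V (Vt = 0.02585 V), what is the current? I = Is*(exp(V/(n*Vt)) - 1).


Step 1: V/(n*Vt) = 0.44/(2*0.02585) = 8.5106
Step 2: exp(8.5106) = 4.9671e+03
Step 3: I = 2.155e-13 * (4.9671e+03 - 1) = 1.07e-09 A

1.07e-09


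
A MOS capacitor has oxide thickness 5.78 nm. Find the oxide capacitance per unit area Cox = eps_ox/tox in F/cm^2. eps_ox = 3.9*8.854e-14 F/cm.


Step 1: eps_ox = 3.9 * 8.854e-14 = 3.45306e-13 F/cm
Step 2: tox in cm = 5.78 nm * 1e-7 = 5.7800e-07 cm
Step 3: Cox = 3.45306e-13 / 5.7800e-07 = 5.97e-07 F/cm^2

5.97e-07


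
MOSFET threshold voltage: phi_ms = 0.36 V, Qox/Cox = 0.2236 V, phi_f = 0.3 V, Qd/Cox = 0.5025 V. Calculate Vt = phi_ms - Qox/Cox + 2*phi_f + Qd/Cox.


Step 1: Vt = phi_ms - Qox/Cox + 2*phi_f + Qd/Cox
Step 2: Vt = 0.36 - 0.2236 + 2*0.3 + 0.5025
Step 3: Vt = 0.36 - 0.2236 + 0.6 + 0.5025
Step 4: Vt = 1.2389 V

1.2389


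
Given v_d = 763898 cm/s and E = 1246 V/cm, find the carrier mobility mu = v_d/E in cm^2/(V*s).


Step 1: mu = v_d / E
Step 2: mu = 763898 / 1246
Step 3: mu = 613.08 cm^2/(V*s)

613.08


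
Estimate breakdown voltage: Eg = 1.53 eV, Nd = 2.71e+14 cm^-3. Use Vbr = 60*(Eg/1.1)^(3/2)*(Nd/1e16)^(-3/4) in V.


Step 1: Eg/1.1 = 1.53/1.1 = 1.390909
Step 2: (Eg/1.1)^1.5 = 1.390909^1.5 = 1.640394
Step 3: (Nd/1e16)^(-0.75) = (0.0271)^(-0.75) = 14.971766
Step 4: Vbr = 60 * 1.640394 * 14.971766 = 1473.6 V

1473.6


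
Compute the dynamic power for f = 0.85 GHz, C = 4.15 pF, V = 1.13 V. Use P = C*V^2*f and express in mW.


Step 1: V^2 = 1.13^2 = 1.2769 V^2
Step 2: P = C*V^2*f = 4.15e-12 F * 1.2769 * 0.85e9 Hz
Step 3: P = 4.50426475e-03 W
Step 4: P = 4.504 mW

4.504


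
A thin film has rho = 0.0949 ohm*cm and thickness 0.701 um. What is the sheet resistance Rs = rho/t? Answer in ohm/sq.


Step 1: Convert thickness to cm: t = 0.701 um = 7.0100e-05 cm
Step 2: Rs = rho / t = 0.0949 / 7.0100e-05
Step 3: Rs = 1353.8 ohm/sq

1353.8


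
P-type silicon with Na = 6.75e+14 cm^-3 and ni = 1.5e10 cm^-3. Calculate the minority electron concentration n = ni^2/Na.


Step 1: Majority hole concentration p ≈ Na = 6.75e+14 cm^-3
Step 2: n = ni^2 / Na = (1.5e10)^2 / 6.75e+14
Step 3: n = 3.33e+05 cm^-3

3.33e+05


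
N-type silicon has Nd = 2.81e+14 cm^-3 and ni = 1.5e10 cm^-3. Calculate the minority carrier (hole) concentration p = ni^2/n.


Step 1: Since Nd >> ni, n ≈ Nd = 2.81e+14 cm^-3
Step 2: p = ni^2 / n = (1.5e10)^2 / 2.81e+14
Step 3: p = 2.25e20 / 2.81e+14 = 8.01e+05 cm^-3

8.01e+05


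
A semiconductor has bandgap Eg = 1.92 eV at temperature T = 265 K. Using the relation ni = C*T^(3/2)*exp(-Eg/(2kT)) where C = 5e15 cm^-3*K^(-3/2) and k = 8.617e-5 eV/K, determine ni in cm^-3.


Step 1: Compute kT = 8.617e-5 * 265 = 0.02283505 eV
Step 2: Exponent = -Eg/(2kT) = -1.92/(2*0.02283505) = -42.04063
Step 3: T^(3/2) = 265^1.5 = 4313.89
Step 4: ni = 5e15 * 4313.89 * exp(-42.04063) = 1.19e+01 cm^-3

1.19e+01


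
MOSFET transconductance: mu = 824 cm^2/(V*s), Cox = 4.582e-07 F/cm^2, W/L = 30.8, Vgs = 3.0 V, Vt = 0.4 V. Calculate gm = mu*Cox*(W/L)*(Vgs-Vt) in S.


Step 1: Vov = Vgs - Vt = 3.0 - 0.4 = 2.6 V
Step 2: gm = mu * Cox * (W/L) * Vov
Step 3: gm = 824 * 4.582e-07 * 30.8 * 2.6 = 3.02e-02 S

3.02e-02


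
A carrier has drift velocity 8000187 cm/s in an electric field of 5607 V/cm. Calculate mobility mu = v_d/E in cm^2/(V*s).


Step 1: mu = v_d / E
Step 2: mu = 8000187 / 5607
Step 3: mu = 1426.82 cm^2/(V*s)

1426.82


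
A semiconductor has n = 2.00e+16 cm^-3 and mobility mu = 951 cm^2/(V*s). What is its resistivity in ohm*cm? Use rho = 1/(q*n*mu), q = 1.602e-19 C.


Step 1: sigma = q * n * mu = 1.602e-19 * 2.00e+16 * 951 = 3.04700e+00 S/cm
Step 2: rho = 1 / sigma = 1 / 3.04700e+00 = 0.3282 ohm*cm

0.3282


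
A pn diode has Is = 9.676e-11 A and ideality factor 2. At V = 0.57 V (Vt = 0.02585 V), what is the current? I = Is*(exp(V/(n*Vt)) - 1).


Step 1: V/(n*Vt) = 0.57/(2*0.02585) = 11.0251
Step 2: exp(11.0251) = 6.1396e+04
Step 3: I = 9.676e-11 * (6.1396e+04 - 1) = 5.94e-06 A

5.94e-06


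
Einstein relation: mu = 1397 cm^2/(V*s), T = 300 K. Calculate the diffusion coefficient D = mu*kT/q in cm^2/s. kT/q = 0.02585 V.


Step 1: D = mu * (kT/q)
Step 2: D = 1397 * 0.02585
Step 3: D = 36.11 cm^2/s

36.11


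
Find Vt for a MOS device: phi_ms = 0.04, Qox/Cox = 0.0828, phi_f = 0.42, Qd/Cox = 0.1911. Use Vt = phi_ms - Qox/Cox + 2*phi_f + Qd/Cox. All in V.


Step 1: Vt = phi_ms - Qox/Cox + 2*phi_f + Qd/Cox
Step 2: Vt = 0.04 - 0.0828 + 2*0.42 + 0.1911
Step 3: Vt = 0.04 - 0.0828 + 0.84 + 0.1911
Step 4: Vt = 0.9883 V

0.9883


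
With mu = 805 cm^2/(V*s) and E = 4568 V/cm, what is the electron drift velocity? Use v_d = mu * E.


Step 1: v_d = mu * E
Step 2: v_d = 805 * 4568 = 3677240
Step 3: v_d = 3.68e+06 cm/s

3.68e+06


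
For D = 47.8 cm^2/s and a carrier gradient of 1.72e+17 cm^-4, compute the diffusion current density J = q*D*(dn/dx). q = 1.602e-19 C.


Step 1: J = q * D * (dn/dx)
Step 2: J = 1.602e-19 * 47.8 * 1.72e+17
Step 3: J = 1.32e+00 A/cm^2

1.32e+00


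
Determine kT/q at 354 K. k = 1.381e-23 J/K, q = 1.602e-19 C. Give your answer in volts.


Step 1: kT = 1.381e-23 * 354 = 4.88874e-21 J
Step 2: Vt = kT/q = 4.88874e-21 / 1.602e-19
Step 3: Vt = 0.03052 V

0.03052


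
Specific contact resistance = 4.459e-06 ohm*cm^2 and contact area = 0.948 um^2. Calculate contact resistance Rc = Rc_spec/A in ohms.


Step 1: Convert area to cm^2: 0.948 um^2 = 9.4800e-09 cm^2
Step 2: Rc = Rc_spec / A = 4.459e-06 / 9.4800e-09
Step 3: Rc = 4.70e+02 ohms

4.70e+02


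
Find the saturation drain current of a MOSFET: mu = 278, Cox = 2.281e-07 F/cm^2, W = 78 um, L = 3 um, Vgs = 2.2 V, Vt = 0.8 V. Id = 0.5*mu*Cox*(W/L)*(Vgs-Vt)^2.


Step 1: Overdrive voltage Vov = Vgs - Vt = 2.2 - 0.8 = 1.4 V
Step 2: W/L = 78/3 = 26
Step 3: Id = 0.5 * 278 * 2.281e-07 * 26 * 1.4^2
Step 4: Id = 1.62e-03 A

1.62e-03


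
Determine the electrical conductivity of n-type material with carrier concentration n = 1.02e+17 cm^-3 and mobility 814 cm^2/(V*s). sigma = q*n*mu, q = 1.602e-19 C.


Step 1: sigma = q * n * mu
Step 2: sigma = 1.602e-19 * 1.02e+17 * 814
Step 3: sigma = 1.330e+01 S/cm

1.330e+01


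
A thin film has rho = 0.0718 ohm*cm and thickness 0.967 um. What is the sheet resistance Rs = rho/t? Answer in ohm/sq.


Step 1: Convert thickness to cm: t = 0.967 um = 9.6700e-05 cm
Step 2: Rs = rho / t = 0.0718 / 9.6700e-05
Step 3: Rs = 742.5 ohm/sq

742.5


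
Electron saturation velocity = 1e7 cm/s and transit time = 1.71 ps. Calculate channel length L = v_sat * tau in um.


Step 1: tau in seconds = 1.71 ps * 1e-12 = 1.7100e-12 s
Step 2: L = v_sat * tau = 1e7 * 1.7100e-12 = 1.7100e-05 cm
Step 3: L in um = 1.7100e-05 * 1e4 = 0.171 um

0.171


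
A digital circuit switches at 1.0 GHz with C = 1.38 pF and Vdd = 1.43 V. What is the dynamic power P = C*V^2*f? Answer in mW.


Step 1: V^2 = 1.43^2 = 2.0449 V^2
Step 2: P = C*V^2*f = 1.38e-12 F * 2.0449 * 1.0e9 Hz
Step 3: P = 2.821962e-03 W
Step 4: P = 2.822 mW

2.822


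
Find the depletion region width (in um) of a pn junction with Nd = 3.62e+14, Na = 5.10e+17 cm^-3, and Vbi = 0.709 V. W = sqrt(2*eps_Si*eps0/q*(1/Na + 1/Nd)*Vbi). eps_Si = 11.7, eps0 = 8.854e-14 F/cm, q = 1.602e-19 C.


Step 1: 1/Na + 1/Nd = 1/5.10e+17 + 1/3.62e+14 = 2.76439e-15
Step 2: 2*eps*eps0/q = 2*11.7*8.854e-14/1.602e-19 = 1.293281e+07
Step 3: W^2 = 1.293281e+07 * 2.76439e-15 * 0.709 = 2.53477e-08
Step 4: W = sqrt(2.53477e-08) = 1.592e-04 cm = 1.592 um

1.592


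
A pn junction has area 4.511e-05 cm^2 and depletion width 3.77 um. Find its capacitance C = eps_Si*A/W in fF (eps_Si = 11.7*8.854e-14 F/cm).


Step 1: eps_Si = 11.7 * 8.854e-14 = 1.035918e-12 F/cm
Step 2: W in cm = 3.77 * 1e-4 = 3.77e-04 cm
Step 3: C = 1.035918e-12 * 4.511e-05 / 3.77e-04 = 1.239529e-13 F
Step 4: C = 123.95 fF

123.95


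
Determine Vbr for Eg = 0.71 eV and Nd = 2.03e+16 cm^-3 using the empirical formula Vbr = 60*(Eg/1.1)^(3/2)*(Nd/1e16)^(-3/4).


Step 1: Eg/1.1 = 0.71/1.1 = 0.645455
Step 2: (Eg/1.1)^1.5 = 0.645455^1.5 = 0.518560
Step 3: (Nd/1e16)^(-0.75) = (2.03)^(-0.75) = 0.588001
Step 4: Vbr = 60 * 0.518560 * 0.588001 = 18.3 V

18.3


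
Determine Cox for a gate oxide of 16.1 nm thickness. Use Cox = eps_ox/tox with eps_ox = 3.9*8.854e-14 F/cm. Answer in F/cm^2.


Step 1: eps_ox = 3.9 * 8.854e-14 = 3.45306e-13 F/cm
Step 2: tox in cm = 16.1 nm * 1e-7 = 1.6100e-06 cm
Step 3: Cox = 3.45306e-13 / 1.6100e-06 = 2.14e-07 F/cm^2

2.14e-07


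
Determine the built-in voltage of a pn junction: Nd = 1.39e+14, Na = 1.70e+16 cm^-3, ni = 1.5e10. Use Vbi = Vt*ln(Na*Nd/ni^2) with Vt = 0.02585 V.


Step 1: Compute Na*Nd/ni^2 = 1.70e+16 * 1.39e+14 / (1.5e10)^2 = 1.0502e+10
Step 2: ln(1.0502e+10) = 23.0748
Step 3: Vbi = 0.02585 * 23.0748 = 0.596 V

0.596


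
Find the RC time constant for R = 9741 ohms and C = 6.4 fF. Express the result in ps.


Step 1: tau = R * C
Step 2: tau = 9741 * 6.4 fF = 9741 * 6.4e-15 F
Step 3: tau = 6.23424e-11 s = 62.3424 ps

62.3424


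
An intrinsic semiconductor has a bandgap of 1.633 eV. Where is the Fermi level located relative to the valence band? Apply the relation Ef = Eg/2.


Step 1: For an intrinsic semiconductor, the Fermi level sits at midgap.
Step 2: Ef = Eg / 2 = 1.633 / 2 = 0.8165 eV

0.8165


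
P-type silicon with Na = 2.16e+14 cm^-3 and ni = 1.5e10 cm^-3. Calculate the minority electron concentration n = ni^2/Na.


Step 1: Majority hole concentration p ≈ Na = 2.16e+14 cm^-3
Step 2: n = ni^2 / Na = (1.5e10)^2 / 2.16e+14
Step 3: n = 1.04e+06 cm^-3

1.04e+06


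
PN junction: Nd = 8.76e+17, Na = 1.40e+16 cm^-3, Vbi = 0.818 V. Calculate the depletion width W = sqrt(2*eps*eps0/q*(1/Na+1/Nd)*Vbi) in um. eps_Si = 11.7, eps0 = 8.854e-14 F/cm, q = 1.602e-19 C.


Step 1: 1/Na + 1/Nd = 1/1.40e+16 + 1/8.76e+17 = 7.25701e-17
Step 2: 2*eps*eps0/q = 2*11.7*8.854e-14/1.602e-19 = 1.293281e+07
Step 3: W^2 = 1.293281e+07 * 7.25701e-17 * 0.818 = 7.67722e-10
Step 4: W = sqrt(7.67722e-10) = 2.771e-05 cm = 0.2771 um

0.2771


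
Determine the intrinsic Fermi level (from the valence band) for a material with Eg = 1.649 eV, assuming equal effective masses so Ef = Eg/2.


Step 1: For an intrinsic semiconductor, the Fermi level sits at midgap.
Step 2: Ef = Eg / 2 = 1.649 / 2 = 0.8245 eV

0.8245


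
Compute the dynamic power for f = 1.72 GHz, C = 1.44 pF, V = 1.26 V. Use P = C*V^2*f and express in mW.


Step 1: V^2 = 1.26^2 = 1.5876 V^2
Step 2: P = C*V^2*f = 1.44e-12 F * 1.5876 * 1.72e9 Hz
Step 3: P = 3.93216768e-03 W
Step 4: P = 3.932 mW

3.932


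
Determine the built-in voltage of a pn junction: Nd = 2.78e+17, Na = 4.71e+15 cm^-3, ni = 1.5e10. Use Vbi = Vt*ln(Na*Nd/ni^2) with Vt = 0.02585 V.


Step 1: Compute Na*Nd/ni^2 = 4.71e+15 * 2.78e+17 / (1.5e10)^2 = 5.8195e+12
Step 2: ln(5.8195e+12) = 29.3922
Step 3: Vbi = 0.02585 * 29.3922 = 0.76 V

0.76


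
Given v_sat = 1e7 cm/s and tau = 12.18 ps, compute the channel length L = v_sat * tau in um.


Step 1: tau in seconds = 12.18 ps * 1e-12 = 1.2180e-11 s
Step 2: L = v_sat * tau = 1e7 * 1.2180e-11 = 1.2180e-04 cm
Step 3: L in um = 1.2180e-04 * 1e4 = 1.218 um

1.218


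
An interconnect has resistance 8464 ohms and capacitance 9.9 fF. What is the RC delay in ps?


Step 1: tau = R * C
Step 2: tau = 8464 * 9.9 fF = 8464 * 9.9e-15 F
Step 3: tau = 8.37936e-11 s = 83.7936 ps

83.7936


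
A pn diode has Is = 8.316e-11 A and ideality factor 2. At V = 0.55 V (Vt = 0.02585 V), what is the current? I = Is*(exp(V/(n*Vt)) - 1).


Step 1: V/(n*Vt) = 0.55/(2*0.02585) = 10.6383
Step 2: exp(10.6383) = 4.1702e+04
Step 3: I = 8.316e-11 * (4.1702e+04 - 1) = 3.47e-06 A

3.47e-06


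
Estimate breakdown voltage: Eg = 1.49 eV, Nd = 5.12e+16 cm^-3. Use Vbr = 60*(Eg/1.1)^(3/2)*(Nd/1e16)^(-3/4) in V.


Step 1: Eg/1.1 = 1.49/1.1 = 1.354545
Step 2: (Eg/1.1)^1.5 = 1.354545^1.5 = 1.576486
Step 3: (Nd/1e16)^(-0.75) = (5.12)^(-0.75) = 0.293797
Step 4: Vbr = 60 * 1.576486 * 0.293797 = 27.8 V

27.8


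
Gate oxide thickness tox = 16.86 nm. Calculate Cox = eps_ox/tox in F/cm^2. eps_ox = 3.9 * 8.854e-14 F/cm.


Step 1: eps_ox = 3.9 * 8.854e-14 = 3.45306e-13 F/cm
Step 2: tox in cm = 16.86 nm * 1e-7 = 1.6860e-06 cm
Step 3: Cox = 3.45306e-13 / 1.6860e-06 = 2.05e-07 F/cm^2

2.05e-07


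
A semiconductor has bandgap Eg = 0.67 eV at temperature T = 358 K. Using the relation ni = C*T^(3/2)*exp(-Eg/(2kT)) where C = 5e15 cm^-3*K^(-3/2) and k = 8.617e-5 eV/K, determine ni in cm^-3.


Step 1: Compute kT = 8.617e-5 * 358 = 0.03084886 eV
Step 2: Exponent = -Eg/(2kT) = -0.67/(2*0.03084886) = -10.85940
Step 3: T^(3/2) = 358^1.5 = 6773.68
Step 4: ni = 5e15 * 6773.68 * exp(-10.85940) = 6.51e+14 cm^-3

6.51e+14


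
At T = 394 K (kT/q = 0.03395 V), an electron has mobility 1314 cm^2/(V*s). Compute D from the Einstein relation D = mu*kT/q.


Step 1: D = mu * (kT/q)
Step 2: D = 1314 * 0.03395
Step 3: D = 44.61 cm^2/s

44.61


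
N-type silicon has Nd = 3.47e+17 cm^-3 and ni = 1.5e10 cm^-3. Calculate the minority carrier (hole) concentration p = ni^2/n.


Step 1: Since Nd >> ni, n ≈ Nd = 3.47e+17 cm^-3
Step 2: p = ni^2 / n = (1.5e10)^2 / 3.47e+17
Step 3: p = 2.25e20 / 3.47e+17 = 6.48e+02 cm^-3

6.48e+02


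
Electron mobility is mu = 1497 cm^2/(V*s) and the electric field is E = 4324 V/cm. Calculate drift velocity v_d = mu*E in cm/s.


Step 1: v_d = mu * E
Step 2: v_d = 1497 * 4324 = 6473028
Step 3: v_d = 6.47e+06 cm/s

6.47e+06


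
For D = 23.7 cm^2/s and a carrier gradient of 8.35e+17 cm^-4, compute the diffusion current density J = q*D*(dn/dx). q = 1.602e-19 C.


Step 1: J = q * D * (dn/dx)
Step 2: J = 1.602e-19 * 23.7 * 8.35e+17
Step 3: J = 3.17e+00 A/cm^2

3.17e+00


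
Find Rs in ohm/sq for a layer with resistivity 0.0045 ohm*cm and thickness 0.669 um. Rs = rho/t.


Step 1: Convert thickness to cm: t = 0.669 um = 6.6900e-05 cm
Step 2: Rs = rho / t = 0.0045 / 6.6900e-05
Step 3: Rs = 67.3 ohm/sq

67.3


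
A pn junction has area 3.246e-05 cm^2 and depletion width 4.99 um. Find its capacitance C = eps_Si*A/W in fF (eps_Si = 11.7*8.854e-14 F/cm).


Step 1: eps_Si = 11.7 * 8.854e-14 = 1.035918e-12 F/cm
Step 2: W in cm = 4.99 * 1e-4 = 4.99e-04 cm
Step 3: C = 1.035918e-12 * 3.246e-05 / 4.99e-04 = 6.738657e-14 F
Step 4: C = 67.39 fF

67.39


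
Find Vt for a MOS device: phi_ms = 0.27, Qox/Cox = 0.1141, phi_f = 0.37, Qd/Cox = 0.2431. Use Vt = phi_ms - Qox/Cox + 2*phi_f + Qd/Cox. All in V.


Step 1: Vt = phi_ms - Qox/Cox + 2*phi_f + Qd/Cox
Step 2: Vt = 0.27 - 0.1141 + 2*0.37 + 0.2431
Step 3: Vt = 0.27 - 0.1141 + 0.74 + 0.2431
Step 4: Vt = 1.139 V

1.139


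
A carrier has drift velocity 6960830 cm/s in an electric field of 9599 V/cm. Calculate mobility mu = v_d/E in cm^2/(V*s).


Step 1: mu = v_d / E
Step 2: mu = 6960830 / 9599
Step 3: mu = 725.16 cm^2/(V*s)

725.16


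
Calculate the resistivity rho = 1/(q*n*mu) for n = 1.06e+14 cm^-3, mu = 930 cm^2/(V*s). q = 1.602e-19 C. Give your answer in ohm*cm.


Step 1: sigma = q * n * mu = 1.602e-19 * 1.06e+14 * 930 = 1.57925e-02 S/cm
Step 2: rho = 1 / sigma = 1 / 1.57925e-02 = 63.32 ohm*cm

63.32


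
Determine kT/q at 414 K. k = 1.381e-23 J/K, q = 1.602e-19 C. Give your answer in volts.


Step 1: kT = 1.381e-23 * 414 = 5.71734e-21 J
Step 2: Vt = kT/q = 5.71734e-21 / 1.602e-19
Step 3: Vt = 0.03569 V

0.03569


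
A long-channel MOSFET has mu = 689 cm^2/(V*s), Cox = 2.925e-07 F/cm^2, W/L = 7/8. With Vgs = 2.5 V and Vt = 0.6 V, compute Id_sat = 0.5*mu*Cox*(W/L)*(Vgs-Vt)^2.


Step 1: Overdrive voltage Vov = Vgs - Vt = 2.5 - 0.6 = 1.9 V
Step 2: W/L = 7/8 = 0.875
Step 3: Id = 0.5 * 689 * 2.925e-07 * 0.875 * 1.9^2
Step 4: Id = 3.18e-04 A

3.18e-04


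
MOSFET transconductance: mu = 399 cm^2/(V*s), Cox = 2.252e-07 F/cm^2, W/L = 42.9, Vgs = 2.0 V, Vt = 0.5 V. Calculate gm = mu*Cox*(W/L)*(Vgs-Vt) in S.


Step 1: Vov = Vgs - Vt = 2.0 - 0.5 = 1.5 V
Step 2: gm = mu * Cox * (W/L) * Vov
Step 3: gm = 399 * 2.252e-07 * 42.9 * 1.5 = 5.78e-03 S

5.78e-03


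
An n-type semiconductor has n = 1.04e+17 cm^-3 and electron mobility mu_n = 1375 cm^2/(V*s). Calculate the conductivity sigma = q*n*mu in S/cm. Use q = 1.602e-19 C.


Step 1: sigma = q * n * mu
Step 2: sigma = 1.602e-19 * 1.04e+17 * 1375
Step 3: sigma = 2.291e+01 S/cm

2.291e+01


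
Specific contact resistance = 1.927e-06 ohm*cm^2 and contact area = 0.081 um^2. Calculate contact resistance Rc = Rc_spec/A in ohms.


Step 1: Convert area to cm^2: 0.081 um^2 = 8.1000e-10 cm^2
Step 2: Rc = Rc_spec / A = 1.927e-06 / 8.1000e-10
Step 3: Rc = 2.38e+03 ohms

2.38e+03


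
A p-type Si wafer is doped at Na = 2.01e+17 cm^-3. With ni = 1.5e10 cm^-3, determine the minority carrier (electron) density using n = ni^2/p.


Step 1: Majority hole concentration p ≈ Na = 2.01e+17 cm^-3
Step 2: n = ni^2 / Na = (1.5e10)^2 / 2.01e+17
Step 3: n = 1.12e+03 cm^-3

1.12e+03


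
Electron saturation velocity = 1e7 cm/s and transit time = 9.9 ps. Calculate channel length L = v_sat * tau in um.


Step 1: tau in seconds = 9.9 ps * 1e-12 = 9.9000e-12 s
Step 2: L = v_sat * tau = 1e7 * 9.9000e-12 = 9.9000e-05 cm
Step 3: L in um = 9.9000e-05 * 1e4 = 0.99 um

0.99


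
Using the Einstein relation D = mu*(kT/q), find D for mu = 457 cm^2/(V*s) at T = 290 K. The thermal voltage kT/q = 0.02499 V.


Step 1: D = mu * (kT/q)
Step 2: D = 457 * 0.02499
Step 3: D = 11.42 cm^2/s

11.42


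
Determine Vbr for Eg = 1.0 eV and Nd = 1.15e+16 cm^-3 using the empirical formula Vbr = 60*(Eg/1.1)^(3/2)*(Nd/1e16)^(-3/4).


Step 1: Eg/1.1 = 1.0/1.1 = 0.909091
Step 2: (Eg/1.1)^1.5 = 0.909091^1.5 = 0.866784
Step 3: (Nd/1e16)^(-0.75) = (1.15)^(-0.75) = 0.900485
Step 4: Vbr = 60 * 0.866784 * 0.900485 = 46.8 V

46.8


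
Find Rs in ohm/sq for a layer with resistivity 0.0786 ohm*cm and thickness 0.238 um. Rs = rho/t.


Step 1: Convert thickness to cm: t = 0.238 um = 2.3800e-05 cm
Step 2: Rs = rho / t = 0.0786 / 2.3800e-05
Step 3: Rs = 3302.5 ohm/sq

3302.5


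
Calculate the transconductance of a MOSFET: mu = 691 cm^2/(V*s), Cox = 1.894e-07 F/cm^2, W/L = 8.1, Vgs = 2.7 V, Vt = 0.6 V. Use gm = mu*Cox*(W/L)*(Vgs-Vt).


Step 1: Vov = Vgs - Vt = 2.7 - 0.6 = 2.1 V
Step 2: gm = mu * Cox * (W/L) * Vov
Step 3: gm = 691 * 1.894e-07 * 8.1 * 2.1 = 2.23e-03 S

2.23e-03


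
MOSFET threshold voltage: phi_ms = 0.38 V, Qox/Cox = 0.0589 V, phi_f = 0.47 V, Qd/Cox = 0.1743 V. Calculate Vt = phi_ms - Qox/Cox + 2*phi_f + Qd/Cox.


Step 1: Vt = phi_ms - Qox/Cox + 2*phi_f + Qd/Cox
Step 2: Vt = 0.38 - 0.0589 + 2*0.47 + 0.1743
Step 3: Vt = 0.38 - 0.0589 + 0.94 + 0.1743
Step 4: Vt = 1.4354 V

1.4354


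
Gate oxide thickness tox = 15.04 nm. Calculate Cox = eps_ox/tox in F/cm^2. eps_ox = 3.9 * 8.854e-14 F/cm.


Step 1: eps_ox = 3.9 * 8.854e-14 = 3.45306e-13 F/cm
Step 2: tox in cm = 15.04 nm * 1e-7 = 1.5040e-06 cm
Step 3: Cox = 3.45306e-13 / 1.5040e-06 = 2.30e-07 F/cm^2

2.30e-07


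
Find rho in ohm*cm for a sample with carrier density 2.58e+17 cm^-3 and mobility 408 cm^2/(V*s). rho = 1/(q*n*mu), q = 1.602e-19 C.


Step 1: sigma = q * n * mu = 1.602e-19 * 2.58e+17 * 408 = 1.68633e+01 S/cm
Step 2: rho = 1 / sigma = 1 / 1.68633e+01 = 0.0593 ohm*cm

0.0593


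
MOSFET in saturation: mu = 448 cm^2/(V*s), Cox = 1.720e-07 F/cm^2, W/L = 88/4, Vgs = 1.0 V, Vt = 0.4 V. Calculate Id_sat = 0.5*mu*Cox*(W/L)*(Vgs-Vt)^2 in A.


Step 1: Overdrive voltage Vov = Vgs - Vt = 1.0 - 0.4 = 0.6 V
Step 2: W/L = 88/4 = 22
Step 3: Id = 0.5 * 448 * 1.720e-07 * 22 * 0.6^2
Step 4: Id = 3.05e-04 A

3.05e-04


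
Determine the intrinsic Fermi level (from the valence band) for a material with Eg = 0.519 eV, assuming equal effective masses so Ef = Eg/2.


Step 1: For an intrinsic semiconductor, the Fermi level sits at midgap.
Step 2: Ef = Eg / 2 = 0.519 / 2 = 0.2595 eV

0.2595


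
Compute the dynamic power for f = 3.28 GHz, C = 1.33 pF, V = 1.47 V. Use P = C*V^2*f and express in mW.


Step 1: V^2 = 1.47^2 = 2.1609 V^2
Step 2: P = C*V^2*f = 1.33e-12 F * 2.1609 * 3.28e9 Hz
Step 3: P = 9.42671016e-03 W
Step 4: P = 9.427 mW

9.427


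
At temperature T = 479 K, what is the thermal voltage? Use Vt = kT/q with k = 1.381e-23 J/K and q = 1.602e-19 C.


Step 1: kT = 1.381e-23 * 479 = 6.61499e-21 J
Step 2: Vt = kT/q = 6.61499e-21 / 1.602e-19
Step 3: Vt = 0.04129 V

0.04129


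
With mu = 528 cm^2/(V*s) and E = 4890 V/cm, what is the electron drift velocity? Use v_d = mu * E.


Step 1: v_d = mu * E
Step 2: v_d = 528 * 4890 = 2581920
Step 3: v_d = 2.58e+06 cm/s

2.58e+06


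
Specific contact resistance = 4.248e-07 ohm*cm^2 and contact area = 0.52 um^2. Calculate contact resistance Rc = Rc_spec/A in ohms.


Step 1: Convert area to cm^2: 0.52 um^2 = 5.2000e-09 cm^2
Step 2: Rc = Rc_spec / A = 4.248e-07 / 5.2000e-09
Step 3: Rc = 8.17e+01 ohms

8.17e+01


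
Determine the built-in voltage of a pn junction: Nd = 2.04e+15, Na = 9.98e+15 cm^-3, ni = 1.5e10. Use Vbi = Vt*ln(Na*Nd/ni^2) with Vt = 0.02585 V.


Step 1: Compute Na*Nd/ni^2 = 9.98e+15 * 2.04e+15 / (1.5e10)^2 = 9.0485e+10
Step 2: ln(9.0485e+10) = 25.2284
Step 3: Vbi = 0.02585 * 25.2284 = 0.652 V

0.652


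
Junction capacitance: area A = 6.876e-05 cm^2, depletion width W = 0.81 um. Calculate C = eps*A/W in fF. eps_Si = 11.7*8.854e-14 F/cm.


Step 1: eps_Si = 11.7 * 8.854e-14 = 1.035918e-12 F/cm
Step 2: W in cm = 0.81 * 1e-4 = 8.10e-05 cm
Step 3: C = 1.035918e-12 * 6.876e-05 / 8.10e-05 = 8.793793e-13 F
Step 4: C = 879.38 fF

879.38


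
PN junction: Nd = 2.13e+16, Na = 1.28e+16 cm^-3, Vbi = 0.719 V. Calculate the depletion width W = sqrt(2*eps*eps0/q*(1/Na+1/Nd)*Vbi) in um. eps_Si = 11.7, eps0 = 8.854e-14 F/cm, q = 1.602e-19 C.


Step 1: 1/Na + 1/Nd = 1/1.28e+16 + 1/2.13e+16 = 1.25073e-16
Step 2: 2*eps*eps0/q = 2*11.7*8.854e-14/1.602e-19 = 1.293281e+07
Step 3: W^2 = 1.293281e+07 * 1.25073e-16 * 0.719 = 1.16302e-09
Step 4: W = sqrt(1.16302e-09) = 3.410e-05 cm = 0.341 um

0.341


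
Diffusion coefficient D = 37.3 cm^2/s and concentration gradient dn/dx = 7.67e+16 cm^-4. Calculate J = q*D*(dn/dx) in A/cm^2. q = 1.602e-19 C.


Step 1: J = q * D * (dn/dx)
Step 2: J = 1.602e-19 * 37.3 * 7.67e+16
Step 3: J = 4.58e-01 A/cm^2

4.58e-01


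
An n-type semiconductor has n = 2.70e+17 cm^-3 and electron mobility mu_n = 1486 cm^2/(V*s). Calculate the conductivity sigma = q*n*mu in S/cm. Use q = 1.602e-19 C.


Step 1: sigma = q * n * mu
Step 2: sigma = 1.602e-19 * 2.70e+17 * 1486
Step 3: sigma = 6.428e+01 S/cm

6.428e+01


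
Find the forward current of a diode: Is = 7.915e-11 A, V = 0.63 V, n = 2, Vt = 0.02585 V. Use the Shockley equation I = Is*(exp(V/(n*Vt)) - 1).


Step 1: V/(n*Vt) = 0.63/(2*0.02585) = 12.1857
Step 2: exp(12.1857) = 1.9597e+05
Step 3: I = 7.915e-11 * (1.9597e+05 - 1) = 1.55e-05 A

1.55e-05


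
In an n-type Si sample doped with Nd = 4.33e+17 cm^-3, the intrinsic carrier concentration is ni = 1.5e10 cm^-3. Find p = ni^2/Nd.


Step 1: Since Nd >> ni, n ≈ Nd = 4.33e+17 cm^-3
Step 2: p = ni^2 / n = (1.5e10)^2 / 4.33e+17
Step 3: p = 2.25e20 / 4.33e+17 = 5.20e+02 cm^-3

5.20e+02


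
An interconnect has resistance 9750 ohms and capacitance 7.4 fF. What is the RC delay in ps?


Step 1: tau = R * C
Step 2: tau = 9750 * 7.4 fF = 9750 * 7.4e-15 F
Step 3: tau = 7.215e-11 s = 72.15 ps

72.15


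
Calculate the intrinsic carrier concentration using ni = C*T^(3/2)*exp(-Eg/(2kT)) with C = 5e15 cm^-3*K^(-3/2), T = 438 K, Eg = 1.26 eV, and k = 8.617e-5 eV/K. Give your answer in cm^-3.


Step 1: Compute kT = 8.617e-5 * 438 = 0.03774246 eV
Step 2: Exponent = -Eg/(2kT) = -1.26/(2*0.03774246) = -16.69208
Step 3: T^(3/2) = 438^1.5 = 9166.66
Step 4: ni = 5e15 * 9166.66 * exp(-16.69208) = 2.58e+12 cm^-3

2.58e+12


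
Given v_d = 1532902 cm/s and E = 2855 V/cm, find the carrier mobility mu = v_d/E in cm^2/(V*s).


Step 1: mu = v_d / E
Step 2: mu = 1532902 / 2855
Step 3: mu = 536.92 cm^2/(V*s)

536.92


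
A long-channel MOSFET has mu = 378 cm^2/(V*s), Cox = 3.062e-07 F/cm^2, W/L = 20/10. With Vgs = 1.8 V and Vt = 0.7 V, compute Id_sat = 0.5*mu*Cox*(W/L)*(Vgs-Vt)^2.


Step 1: Overdrive voltage Vov = Vgs - Vt = 1.8 - 0.7 = 1.1 V
Step 2: W/L = 20/10 = 2
Step 3: Id = 0.5 * 378 * 3.062e-07 * 2 * 1.1^2
Step 4: Id = 1.40e-04 A

1.40e-04


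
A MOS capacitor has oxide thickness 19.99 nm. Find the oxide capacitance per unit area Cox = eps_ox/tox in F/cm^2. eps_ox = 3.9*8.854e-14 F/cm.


Step 1: eps_ox = 3.9 * 8.854e-14 = 3.45306e-13 F/cm
Step 2: tox in cm = 19.99 nm * 1e-7 = 1.9990e-06 cm
Step 3: Cox = 3.45306e-13 / 1.9990e-06 = 1.73e-07 F/cm^2

1.73e-07


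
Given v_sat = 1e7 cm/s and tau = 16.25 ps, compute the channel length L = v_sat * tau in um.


Step 1: tau in seconds = 16.25 ps * 1e-12 = 1.6250e-11 s
Step 2: L = v_sat * tau = 1e7 * 1.6250e-11 = 1.6250e-04 cm
Step 3: L in um = 1.6250e-04 * 1e4 = 1.625 um

1.625


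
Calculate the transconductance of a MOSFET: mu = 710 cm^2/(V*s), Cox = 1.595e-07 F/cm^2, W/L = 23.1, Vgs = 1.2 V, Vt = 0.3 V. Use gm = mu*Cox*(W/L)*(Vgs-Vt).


Step 1: Vov = Vgs - Vt = 1.2 - 0.3 = 0.9 V
Step 2: gm = mu * Cox * (W/L) * Vov
Step 3: gm = 710 * 1.595e-07 * 23.1 * 0.9 = 2.35e-03 S

2.35e-03


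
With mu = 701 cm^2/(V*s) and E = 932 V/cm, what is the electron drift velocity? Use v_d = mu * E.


Step 1: v_d = mu * E
Step 2: v_d = 701 * 932 = 653332
Step 3: v_d = 6.53e+05 cm/s

6.53e+05


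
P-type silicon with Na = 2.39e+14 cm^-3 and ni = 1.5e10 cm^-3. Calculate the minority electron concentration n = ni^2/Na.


Step 1: Majority hole concentration p ≈ Na = 2.39e+14 cm^-3
Step 2: n = ni^2 / Na = (1.5e10)^2 / 2.39e+14
Step 3: n = 9.41e+05 cm^-3

9.41e+05


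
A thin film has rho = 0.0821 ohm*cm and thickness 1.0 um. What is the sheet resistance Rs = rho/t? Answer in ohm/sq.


Step 1: Convert thickness to cm: t = 1.0 um = 1.0000e-04 cm
Step 2: Rs = rho / t = 0.0821 / 1.0000e-04
Step 3: Rs = 821.0 ohm/sq

821.0


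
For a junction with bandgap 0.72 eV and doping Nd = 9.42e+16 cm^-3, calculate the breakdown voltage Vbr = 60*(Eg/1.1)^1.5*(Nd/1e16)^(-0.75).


Step 1: Eg/1.1 = 0.72/1.1 = 0.654545
Step 2: (Eg/1.1)^1.5 = 0.654545^1.5 = 0.529553
Step 3: (Nd/1e16)^(-0.75) = (9.42)^(-0.75) = 0.185978
Step 4: Vbr = 60 * 0.529553 * 0.185978 = 5.9 V

5.9


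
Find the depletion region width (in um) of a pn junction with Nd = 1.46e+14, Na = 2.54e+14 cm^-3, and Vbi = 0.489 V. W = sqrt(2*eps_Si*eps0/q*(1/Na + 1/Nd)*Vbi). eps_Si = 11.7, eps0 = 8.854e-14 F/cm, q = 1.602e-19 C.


Step 1: 1/Na + 1/Nd = 1/2.54e+14 + 1/1.46e+14 = 1.07863e-14
Step 2: 2*eps*eps0/q = 2*11.7*8.854e-14/1.602e-19 = 1.293281e+07
Step 3: W^2 = 1.293281e+07 * 1.07863e-14 * 0.489 = 6.82141e-08
Step 4: W = sqrt(6.82141e-08) = 2.612e-04 cm = 2.612 um

2.612


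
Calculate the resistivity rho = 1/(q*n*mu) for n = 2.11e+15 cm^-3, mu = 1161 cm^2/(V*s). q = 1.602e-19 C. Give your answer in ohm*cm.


Step 1: sigma = q * n * mu = 1.602e-19 * 2.11e+15 * 1161 = 3.92444e-01 S/cm
Step 2: rho = 1 / sigma = 1 / 3.92444e-01 = 2.548 ohm*cm

2.548


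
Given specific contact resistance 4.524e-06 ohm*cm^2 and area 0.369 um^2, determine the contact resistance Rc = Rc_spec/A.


Step 1: Convert area to cm^2: 0.369 um^2 = 3.6900e-09 cm^2
Step 2: Rc = Rc_spec / A = 4.524e-06 / 3.6900e-09
Step 3: Rc = 1.23e+03 ohms

1.23e+03


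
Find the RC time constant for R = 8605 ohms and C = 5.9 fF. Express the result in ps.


Step 1: tau = R * C
Step 2: tau = 8605 * 5.9 fF = 8605 * 5.9e-15 F
Step 3: tau = 5.07695e-11 s = 50.7695 ps

50.7695


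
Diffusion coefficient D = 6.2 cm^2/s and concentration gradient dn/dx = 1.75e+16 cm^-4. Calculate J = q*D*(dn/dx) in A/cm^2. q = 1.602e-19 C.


Step 1: J = q * D * (dn/dx)
Step 2: J = 1.602e-19 * 6.2 * 1.75e+16
Step 3: J = 1.74e-02 A/cm^2

1.74e-02


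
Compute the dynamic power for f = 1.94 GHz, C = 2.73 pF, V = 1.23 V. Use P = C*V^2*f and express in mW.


Step 1: V^2 = 1.23^2 = 1.5129 V^2
Step 2: P = C*V^2*f = 2.73e-12 F * 1.5129 * 1.94e9 Hz
Step 3: P = 8.01262098e-03 W
Step 4: P = 8.013 mW

8.013


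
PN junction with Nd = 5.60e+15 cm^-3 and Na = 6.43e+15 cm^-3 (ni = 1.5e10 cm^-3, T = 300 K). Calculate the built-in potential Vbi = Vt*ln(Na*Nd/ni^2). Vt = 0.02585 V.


Step 1: Compute Na*Nd/ni^2 = 6.43e+15 * 5.60e+15 / (1.5e10)^2 = 1.6004e+11
Step 2: ln(1.6004e+11) = 25.7987
Step 3: Vbi = 0.02585 * 25.7987 = 0.667 V

0.667


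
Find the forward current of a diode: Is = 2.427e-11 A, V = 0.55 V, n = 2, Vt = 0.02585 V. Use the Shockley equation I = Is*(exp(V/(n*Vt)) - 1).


Step 1: V/(n*Vt) = 0.55/(2*0.02585) = 10.6383
Step 2: exp(10.6383) = 4.1702e+04
Step 3: I = 2.427e-11 * (4.1702e+04 - 1) = 1.01e-06 A

1.01e-06


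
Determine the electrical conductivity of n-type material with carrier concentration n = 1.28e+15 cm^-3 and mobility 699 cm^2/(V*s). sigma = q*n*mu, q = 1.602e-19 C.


Step 1: sigma = q * n * mu
Step 2: sigma = 1.602e-19 * 1.28e+15 * 699
Step 3: sigma = 1.433e-01 S/cm

1.433e-01


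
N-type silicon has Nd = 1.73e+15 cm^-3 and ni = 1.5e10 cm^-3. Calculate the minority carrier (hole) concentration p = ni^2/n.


Step 1: Since Nd >> ni, n ≈ Nd = 1.73e+15 cm^-3
Step 2: p = ni^2 / n = (1.5e10)^2 / 1.73e+15
Step 3: p = 2.25e20 / 1.73e+15 = 1.30e+05 cm^-3

1.30e+05


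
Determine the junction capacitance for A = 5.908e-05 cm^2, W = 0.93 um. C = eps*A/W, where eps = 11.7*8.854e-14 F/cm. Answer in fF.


Step 1: eps_Si = 11.7 * 8.854e-14 = 1.035918e-12 F/cm
Step 2: W in cm = 0.93 * 1e-4 = 9.30e-05 cm
Step 3: C = 1.035918e-12 * 5.908e-05 / 9.30e-05 = 6.580864e-13 F
Step 4: C = 658.09 fF

658.09


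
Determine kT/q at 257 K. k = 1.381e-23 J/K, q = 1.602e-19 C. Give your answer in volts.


Step 1: kT = 1.381e-23 * 257 = 3.54917e-21 J
Step 2: Vt = kT/q = 3.54917e-21 / 1.602e-19
Step 3: Vt = 0.02215 V

0.02215


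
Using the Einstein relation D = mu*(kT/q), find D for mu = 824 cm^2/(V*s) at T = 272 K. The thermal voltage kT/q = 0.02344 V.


Step 1: D = mu * (kT/q)
Step 2: D = 824 * 0.02344
Step 3: D = 19.31 cm^2/s

19.31


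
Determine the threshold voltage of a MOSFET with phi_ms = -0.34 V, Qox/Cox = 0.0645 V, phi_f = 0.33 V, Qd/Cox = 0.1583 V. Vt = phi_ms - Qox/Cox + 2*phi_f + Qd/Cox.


Step 1: Vt = phi_ms - Qox/Cox + 2*phi_f + Qd/Cox
Step 2: Vt = -0.34 - 0.0645 + 2*0.33 + 0.1583
Step 3: Vt = -0.34 - 0.0645 + 0.66 + 0.1583
Step 4: Vt = 0.4138 V

0.4138


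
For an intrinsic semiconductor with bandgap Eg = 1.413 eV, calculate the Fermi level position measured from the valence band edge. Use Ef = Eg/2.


Step 1: For an intrinsic semiconductor, the Fermi level sits at midgap.
Step 2: Ef = Eg / 2 = 1.413 / 2 = 0.7065 eV

0.7065


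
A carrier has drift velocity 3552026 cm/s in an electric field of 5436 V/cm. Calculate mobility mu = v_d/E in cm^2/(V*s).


Step 1: mu = v_d / E
Step 2: mu = 3552026 / 5436
Step 3: mu = 653.43 cm^2/(V*s)

653.43


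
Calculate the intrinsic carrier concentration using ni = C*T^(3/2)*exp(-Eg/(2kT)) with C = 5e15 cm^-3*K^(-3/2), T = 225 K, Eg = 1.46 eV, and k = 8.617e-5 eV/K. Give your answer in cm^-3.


Step 1: Compute kT = 8.617e-5 * 225 = 0.01938825 eV
Step 2: Exponent = -Eg/(2kT) = -1.46/(2*0.01938825) = -37.65167
Step 3: T^(3/2) = 225^1.5 = 3375.00
Step 4: ni = 5e15 * 3375.00 * exp(-37.65167) = 7.50e+02 cm^-3

7.50e+02


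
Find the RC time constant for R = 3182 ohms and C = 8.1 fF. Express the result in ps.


Step 1: tau = R * C
Step 2: tau = 3182 * 8.1 fF = 3182 * 8.1e-15 F
Step 3: tau = 2.57742e-11 s = 25.7742 ps

25.7742


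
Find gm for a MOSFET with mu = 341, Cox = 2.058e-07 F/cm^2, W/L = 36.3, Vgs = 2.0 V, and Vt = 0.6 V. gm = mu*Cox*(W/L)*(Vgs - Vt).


Step 1: Vov = Vgs - Vt = 2.0 - 0.6 = 1.4 V
Step 2: gm = mu * Cox * (W/L) * Vov
Step 3: gm = 341 * 2.058e-07 * 36.3 * 1.4 = 3.57e-03 S

3.57e-03


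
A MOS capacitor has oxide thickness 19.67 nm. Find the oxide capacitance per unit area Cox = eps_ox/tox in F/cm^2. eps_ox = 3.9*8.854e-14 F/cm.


Step 1: eps_ox = 3.9 * 8.854e-14 = 3.45306e-13 F/cm
Step 2: tox in cm = 19.67 nm * 1e-7 = 1.9670e-06 cm
Step 3: Cox = 3.45306e-13 / 1.9670e-06 = 1.76e-07 F/cm^2

1.76e-07


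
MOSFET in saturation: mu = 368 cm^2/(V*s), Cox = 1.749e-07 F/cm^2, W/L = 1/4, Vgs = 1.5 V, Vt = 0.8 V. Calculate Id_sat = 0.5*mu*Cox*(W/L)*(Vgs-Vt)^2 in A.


Step 1: Overdrive voltage Vov = Vgs - Vt = 1.5 - 0.8 = 0.7 V
Step 2: W/L = 1/4 = 0.25
Step 3: Id = 0.5 * 368 * 1.749e-07 * 0.25 * 0.7^2
Step 4: Id = 3.94e-06 A

3.94e-06


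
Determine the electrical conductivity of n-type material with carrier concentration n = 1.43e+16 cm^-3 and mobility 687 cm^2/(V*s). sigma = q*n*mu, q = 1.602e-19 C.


Step 1: sigma = q * n * mu
Step 2: sigma = 1.602e-19 * 1.43e+16 * 687
Step 3: sigma = 1.574e+00 S/cm

1.574e+00


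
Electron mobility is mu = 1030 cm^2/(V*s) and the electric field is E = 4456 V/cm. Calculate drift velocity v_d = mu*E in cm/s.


Step 1: v_d = mu * E
Step 2: v_d = 1030 * 4456 = 4589680
Step 3: v_d = 4.59e+06 cm/s

4.59e+06
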